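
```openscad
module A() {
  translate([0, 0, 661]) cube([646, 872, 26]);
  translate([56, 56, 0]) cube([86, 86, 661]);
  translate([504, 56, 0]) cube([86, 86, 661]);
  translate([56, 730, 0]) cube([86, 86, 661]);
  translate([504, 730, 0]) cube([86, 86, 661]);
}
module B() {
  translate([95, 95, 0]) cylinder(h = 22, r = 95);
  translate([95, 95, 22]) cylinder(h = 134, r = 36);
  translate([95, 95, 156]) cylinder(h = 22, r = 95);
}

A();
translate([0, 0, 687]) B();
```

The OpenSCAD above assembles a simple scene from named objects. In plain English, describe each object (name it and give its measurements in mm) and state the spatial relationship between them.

A is a table: top 646 mm (x) × 872 mm (y), 26 mm thick, upper face at z = 687 mm, on four 86×86 mm square legs, each inset 56 mm from the nearest pair of top edges, running from z = 0 to the bottom of the top.

B is a spool: two coaxial disc flanges of radius 95 mm and thickness 22 mm, joined by a core cylinder of radius 36 mm and height 134 mm. The lower flange rests on z = 0 and the three cylinders share a vertical axis.

The spool is on top of the table.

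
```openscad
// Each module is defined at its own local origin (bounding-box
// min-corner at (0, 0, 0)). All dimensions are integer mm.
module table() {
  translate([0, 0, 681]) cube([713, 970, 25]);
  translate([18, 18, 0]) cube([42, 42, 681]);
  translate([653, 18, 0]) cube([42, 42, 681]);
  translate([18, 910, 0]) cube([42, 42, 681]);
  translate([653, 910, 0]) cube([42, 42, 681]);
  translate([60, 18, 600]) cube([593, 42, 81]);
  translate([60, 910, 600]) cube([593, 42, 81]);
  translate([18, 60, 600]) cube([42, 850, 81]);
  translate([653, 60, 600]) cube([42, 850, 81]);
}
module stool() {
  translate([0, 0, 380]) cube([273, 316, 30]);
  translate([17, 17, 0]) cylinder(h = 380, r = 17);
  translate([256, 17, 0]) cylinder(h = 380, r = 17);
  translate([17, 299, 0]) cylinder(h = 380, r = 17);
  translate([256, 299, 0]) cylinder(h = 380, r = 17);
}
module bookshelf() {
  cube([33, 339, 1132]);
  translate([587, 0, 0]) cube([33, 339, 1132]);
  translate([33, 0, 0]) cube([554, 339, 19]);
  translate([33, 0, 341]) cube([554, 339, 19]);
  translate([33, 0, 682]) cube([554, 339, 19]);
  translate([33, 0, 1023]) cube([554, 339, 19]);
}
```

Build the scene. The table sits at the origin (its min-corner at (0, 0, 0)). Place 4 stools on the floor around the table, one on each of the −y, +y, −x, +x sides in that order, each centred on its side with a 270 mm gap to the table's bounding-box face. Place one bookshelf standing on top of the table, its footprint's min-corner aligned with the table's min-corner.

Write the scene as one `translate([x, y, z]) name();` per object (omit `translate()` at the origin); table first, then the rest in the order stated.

table();
translate([220, -586, 0]) stool();
translate([220, 1240, 0]) stool();
translate([-543, 327, 0]) stool();
translate([983, 327, 0]) stool();
translate([0, 0, 706]) bookshelf();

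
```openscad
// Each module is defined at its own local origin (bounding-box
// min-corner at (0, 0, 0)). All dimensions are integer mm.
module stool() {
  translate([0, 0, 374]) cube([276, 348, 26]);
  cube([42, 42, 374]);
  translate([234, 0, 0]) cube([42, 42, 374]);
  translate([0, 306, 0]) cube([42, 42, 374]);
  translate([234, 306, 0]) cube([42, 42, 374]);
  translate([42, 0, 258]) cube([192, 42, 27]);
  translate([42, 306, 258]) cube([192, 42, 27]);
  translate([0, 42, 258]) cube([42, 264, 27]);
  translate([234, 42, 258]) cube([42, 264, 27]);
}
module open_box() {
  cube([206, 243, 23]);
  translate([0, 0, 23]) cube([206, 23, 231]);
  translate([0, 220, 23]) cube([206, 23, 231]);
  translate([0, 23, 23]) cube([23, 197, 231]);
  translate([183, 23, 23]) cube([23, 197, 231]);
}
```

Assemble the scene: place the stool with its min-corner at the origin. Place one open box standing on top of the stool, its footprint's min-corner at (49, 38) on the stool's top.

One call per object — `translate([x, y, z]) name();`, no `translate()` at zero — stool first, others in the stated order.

stool();
translate([49, 38, 400]) open_box();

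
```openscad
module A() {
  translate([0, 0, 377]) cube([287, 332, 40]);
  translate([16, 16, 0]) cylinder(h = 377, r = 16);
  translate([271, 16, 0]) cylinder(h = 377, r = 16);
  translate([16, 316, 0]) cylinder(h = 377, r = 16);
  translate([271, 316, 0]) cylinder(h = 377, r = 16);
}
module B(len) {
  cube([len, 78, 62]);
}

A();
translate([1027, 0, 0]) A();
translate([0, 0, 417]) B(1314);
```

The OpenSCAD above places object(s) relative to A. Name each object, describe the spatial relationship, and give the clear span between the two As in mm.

Second stool starts at x = 1027; first ends at x = 287; clear span = 1027 − 287 = 740 mm.

A is a stool. B is a beam. A beam spans the tops of two stools. The clear span between the two stools is 740 mm.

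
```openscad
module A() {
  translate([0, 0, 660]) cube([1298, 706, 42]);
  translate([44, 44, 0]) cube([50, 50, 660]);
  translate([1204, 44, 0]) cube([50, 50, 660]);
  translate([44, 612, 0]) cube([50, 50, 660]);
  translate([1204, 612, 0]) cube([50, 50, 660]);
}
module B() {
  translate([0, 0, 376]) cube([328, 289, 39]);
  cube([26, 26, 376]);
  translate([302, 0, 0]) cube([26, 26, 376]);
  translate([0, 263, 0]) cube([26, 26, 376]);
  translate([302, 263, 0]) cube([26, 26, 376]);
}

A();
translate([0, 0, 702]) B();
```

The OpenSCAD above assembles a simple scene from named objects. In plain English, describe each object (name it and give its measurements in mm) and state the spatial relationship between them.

A is a table: top 1298 mm (x) × 706 mm (y), 42 mm thick, upper face at z = 702 mm, on four 50×50 mm square legs, each inset 44 mm from the nearest pair of top edges, running from z = 0 to the bottom of the top.

B is a four-legged stool. The seat is 328×289 mm, 39 mm thick, top at z = 415 mm. It stands on four square legs, each 26×26 mm in cross-section, from z = 0 to the seat underside, each flush with a corner of the seat.

The stool is on top of the table.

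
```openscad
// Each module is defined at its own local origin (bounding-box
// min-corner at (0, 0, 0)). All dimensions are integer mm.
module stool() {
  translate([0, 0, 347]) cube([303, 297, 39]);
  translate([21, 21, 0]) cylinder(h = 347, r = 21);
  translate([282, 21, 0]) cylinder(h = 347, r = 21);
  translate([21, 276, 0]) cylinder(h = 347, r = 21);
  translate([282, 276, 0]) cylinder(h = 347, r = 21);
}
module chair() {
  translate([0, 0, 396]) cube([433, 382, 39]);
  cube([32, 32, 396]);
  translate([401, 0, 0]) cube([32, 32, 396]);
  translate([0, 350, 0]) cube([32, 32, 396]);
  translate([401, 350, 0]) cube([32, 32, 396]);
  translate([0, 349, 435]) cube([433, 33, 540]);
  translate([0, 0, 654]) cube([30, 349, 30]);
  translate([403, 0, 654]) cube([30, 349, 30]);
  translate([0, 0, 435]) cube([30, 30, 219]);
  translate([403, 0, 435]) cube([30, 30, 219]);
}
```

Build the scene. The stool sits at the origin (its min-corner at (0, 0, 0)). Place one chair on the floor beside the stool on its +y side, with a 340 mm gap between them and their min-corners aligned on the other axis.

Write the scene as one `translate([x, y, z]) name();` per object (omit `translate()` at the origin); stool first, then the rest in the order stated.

stool();
translate([0, 637, 0]) chair();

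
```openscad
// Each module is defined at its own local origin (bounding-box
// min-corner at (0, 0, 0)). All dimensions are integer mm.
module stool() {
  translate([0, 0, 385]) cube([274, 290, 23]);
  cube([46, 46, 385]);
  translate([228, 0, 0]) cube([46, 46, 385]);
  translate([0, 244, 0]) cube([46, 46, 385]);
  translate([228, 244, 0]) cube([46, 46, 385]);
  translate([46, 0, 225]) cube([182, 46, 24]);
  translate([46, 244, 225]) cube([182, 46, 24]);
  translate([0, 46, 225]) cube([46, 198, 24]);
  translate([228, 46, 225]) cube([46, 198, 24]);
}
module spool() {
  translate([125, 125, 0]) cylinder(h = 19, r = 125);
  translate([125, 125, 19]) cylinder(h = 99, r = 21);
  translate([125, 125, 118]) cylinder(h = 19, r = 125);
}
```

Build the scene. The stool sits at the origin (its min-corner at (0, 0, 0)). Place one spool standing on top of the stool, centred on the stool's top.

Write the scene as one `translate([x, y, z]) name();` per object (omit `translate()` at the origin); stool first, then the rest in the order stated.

stool();
translate([12, 20, 408]) spool();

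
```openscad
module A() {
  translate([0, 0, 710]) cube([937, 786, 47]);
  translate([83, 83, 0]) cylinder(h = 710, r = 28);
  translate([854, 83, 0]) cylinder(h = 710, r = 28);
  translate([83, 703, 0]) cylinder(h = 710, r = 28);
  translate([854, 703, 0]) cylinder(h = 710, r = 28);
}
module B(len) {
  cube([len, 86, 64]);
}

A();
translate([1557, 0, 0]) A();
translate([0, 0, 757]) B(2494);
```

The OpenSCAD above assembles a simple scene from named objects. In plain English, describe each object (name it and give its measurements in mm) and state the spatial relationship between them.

A is a table: top 937 mm (x) × 786 mm (y), 47 mm thick, upper face at z = 757 mm, on four round legs of 56 mm diameter, each leg's bounding box inset 55 mm from the nearest pair of top edges, running from z = 0 to the bottom of the top.

B is a rectangular beam 2494 mm long (x), 86 mm deep (y), 64 mm thick (z).

The beam spans the tops of two tables placed 620 mm apart, resting at z = 757 mm.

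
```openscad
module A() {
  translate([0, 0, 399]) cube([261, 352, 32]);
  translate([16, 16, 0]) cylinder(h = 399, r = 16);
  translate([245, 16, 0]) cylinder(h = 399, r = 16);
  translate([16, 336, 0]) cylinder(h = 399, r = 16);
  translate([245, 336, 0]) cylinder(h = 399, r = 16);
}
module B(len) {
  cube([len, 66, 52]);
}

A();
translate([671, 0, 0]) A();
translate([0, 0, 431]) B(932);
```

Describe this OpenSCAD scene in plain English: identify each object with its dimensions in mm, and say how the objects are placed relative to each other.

A is a four-legged stool. The seat is 261×352 mm, 32 mm thick, top at z = 431 mm. It stands on four round legs, each 32 mm in diameter, from z = 0 to the seat underside, each leg's axis is inset half a diameter from the nearest pair of seat edges (so the leg's bounding box is flush with the corner).

B is a rectangular beam 932 mm long (x), 66 mm deep (y), 52 mm thick (z).

The beam spans the tops of two stools placed 410 mm apart, resting at z = 431 mm.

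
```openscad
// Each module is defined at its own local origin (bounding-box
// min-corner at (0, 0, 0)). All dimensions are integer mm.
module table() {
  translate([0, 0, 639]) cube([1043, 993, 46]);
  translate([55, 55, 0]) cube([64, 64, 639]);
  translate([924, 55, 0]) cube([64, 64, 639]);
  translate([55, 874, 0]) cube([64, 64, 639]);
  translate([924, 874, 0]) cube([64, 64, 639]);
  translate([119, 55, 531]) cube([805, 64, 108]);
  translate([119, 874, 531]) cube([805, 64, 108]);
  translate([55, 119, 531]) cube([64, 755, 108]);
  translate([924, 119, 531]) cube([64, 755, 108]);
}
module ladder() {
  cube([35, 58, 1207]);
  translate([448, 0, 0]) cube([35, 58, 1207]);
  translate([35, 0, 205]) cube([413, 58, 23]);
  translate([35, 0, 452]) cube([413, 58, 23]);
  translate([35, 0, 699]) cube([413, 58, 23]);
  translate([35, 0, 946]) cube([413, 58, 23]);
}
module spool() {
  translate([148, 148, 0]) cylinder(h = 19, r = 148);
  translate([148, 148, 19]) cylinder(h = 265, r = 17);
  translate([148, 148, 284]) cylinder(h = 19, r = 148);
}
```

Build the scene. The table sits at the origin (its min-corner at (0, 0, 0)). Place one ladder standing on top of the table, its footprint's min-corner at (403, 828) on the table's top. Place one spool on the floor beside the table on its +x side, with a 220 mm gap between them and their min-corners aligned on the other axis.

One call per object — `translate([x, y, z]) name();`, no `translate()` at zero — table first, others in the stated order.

table();
translate([403, 828, 685]) ladder();
translate([1263, 0, 0]) spool();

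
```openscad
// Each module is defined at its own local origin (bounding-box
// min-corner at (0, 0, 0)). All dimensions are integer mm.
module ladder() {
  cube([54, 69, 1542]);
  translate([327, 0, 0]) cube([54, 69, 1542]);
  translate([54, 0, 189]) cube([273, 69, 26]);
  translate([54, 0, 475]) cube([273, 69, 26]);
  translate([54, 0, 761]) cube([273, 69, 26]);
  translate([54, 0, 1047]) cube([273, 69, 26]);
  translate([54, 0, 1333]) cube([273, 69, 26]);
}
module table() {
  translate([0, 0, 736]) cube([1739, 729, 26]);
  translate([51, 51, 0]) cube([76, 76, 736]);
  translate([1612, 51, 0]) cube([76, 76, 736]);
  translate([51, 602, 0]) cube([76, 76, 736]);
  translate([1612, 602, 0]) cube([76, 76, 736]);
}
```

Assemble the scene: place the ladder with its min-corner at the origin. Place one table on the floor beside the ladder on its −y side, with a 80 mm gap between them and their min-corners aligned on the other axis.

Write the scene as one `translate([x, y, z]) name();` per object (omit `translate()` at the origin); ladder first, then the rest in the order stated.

ladder();
translate([0, -809, 0]) table();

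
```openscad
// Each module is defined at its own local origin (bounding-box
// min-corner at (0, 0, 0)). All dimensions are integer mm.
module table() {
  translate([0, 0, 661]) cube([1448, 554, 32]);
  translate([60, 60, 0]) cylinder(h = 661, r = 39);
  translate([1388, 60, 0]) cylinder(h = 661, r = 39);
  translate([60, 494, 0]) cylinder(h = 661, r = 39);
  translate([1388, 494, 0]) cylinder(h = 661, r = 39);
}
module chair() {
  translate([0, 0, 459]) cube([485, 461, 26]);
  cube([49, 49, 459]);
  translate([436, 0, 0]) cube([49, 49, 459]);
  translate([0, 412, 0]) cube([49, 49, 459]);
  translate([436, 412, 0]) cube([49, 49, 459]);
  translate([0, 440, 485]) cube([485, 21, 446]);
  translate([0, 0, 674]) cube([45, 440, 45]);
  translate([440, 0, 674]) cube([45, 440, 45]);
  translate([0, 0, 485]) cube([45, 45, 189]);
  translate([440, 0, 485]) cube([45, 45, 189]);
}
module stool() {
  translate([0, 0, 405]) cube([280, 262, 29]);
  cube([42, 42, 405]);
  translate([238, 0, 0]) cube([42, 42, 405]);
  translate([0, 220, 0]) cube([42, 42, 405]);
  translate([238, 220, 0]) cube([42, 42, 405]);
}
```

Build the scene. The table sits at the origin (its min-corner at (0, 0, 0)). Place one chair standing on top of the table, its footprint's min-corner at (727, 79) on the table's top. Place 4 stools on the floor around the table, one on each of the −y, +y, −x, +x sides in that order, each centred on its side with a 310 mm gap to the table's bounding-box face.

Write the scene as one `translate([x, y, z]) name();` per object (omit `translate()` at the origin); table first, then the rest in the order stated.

table();
translate([727, 79, 693]) chair();
translate([584, -572, 0]) stool();
translate([584, 864, 0]) stool();
translate([-590, 146, 0]) stool();
translate([1758, 146, 0]) stool();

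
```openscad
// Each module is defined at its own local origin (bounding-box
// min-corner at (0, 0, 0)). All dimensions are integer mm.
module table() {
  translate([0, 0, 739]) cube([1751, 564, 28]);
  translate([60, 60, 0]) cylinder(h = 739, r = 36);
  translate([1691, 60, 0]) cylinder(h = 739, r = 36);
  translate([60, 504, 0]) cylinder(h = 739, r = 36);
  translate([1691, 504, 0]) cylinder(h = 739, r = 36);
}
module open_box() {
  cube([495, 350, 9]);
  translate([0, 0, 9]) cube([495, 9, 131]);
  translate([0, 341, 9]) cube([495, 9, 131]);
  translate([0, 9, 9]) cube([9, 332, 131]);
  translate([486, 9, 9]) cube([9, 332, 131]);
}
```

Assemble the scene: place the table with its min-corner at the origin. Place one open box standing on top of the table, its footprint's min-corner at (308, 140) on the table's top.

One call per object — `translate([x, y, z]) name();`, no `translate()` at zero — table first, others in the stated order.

table();
translate([308, 140, 767]) open_box();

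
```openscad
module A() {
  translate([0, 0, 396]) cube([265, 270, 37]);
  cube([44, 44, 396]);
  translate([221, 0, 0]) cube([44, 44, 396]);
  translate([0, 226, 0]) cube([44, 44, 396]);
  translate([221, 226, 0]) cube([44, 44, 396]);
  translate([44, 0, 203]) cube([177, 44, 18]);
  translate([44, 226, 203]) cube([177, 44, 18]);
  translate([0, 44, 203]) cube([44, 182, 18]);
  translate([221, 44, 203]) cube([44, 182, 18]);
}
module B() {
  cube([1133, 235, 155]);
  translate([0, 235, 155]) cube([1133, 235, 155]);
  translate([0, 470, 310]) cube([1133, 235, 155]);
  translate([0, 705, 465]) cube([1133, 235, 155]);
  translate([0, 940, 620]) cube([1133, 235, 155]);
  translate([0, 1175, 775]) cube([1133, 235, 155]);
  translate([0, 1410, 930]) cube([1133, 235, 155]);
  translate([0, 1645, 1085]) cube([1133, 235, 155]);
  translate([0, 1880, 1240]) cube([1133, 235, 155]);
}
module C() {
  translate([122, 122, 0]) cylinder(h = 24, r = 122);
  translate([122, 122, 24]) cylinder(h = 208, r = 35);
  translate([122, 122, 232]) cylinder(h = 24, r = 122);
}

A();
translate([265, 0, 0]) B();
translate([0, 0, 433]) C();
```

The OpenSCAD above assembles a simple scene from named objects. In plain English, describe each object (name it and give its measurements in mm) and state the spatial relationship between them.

A is a four-legged stool. The seat is a 265×270×37 mm slab whose top surface is at z = 433 mm; four square legs, each 44×44 mm in cross-section, run from the floor (z = 0) to the underside of the seat, each flush with a corner of the seat. Four stretchers, 44 mm wide and 18 mm tall, connect adjacent legs with their undersides at z = 203 mm, each running between the inner faces of the legs it joins and aligned with the legs' outer faces on the other axis.

B is a run of 9 identical solid stair steps. Each tread is 1133×235 mm and each step block is 155 mm high. Step 1 rests on the floor; step k is offset from step 1 by (k−1)×235 mm in y and (k−1)×155 mm in z.

C is a spool: two coaxial disc flanges of radius 122 mm and thickness 24 mm, joined by a core cylinder of radius 35 mm and height 208 mm. The lower flange rests on z = 0 and the three cylinders share a vertical axis.

The staircase is against the stool's +x side, with their −y faces flush. The spool is on top of the stool.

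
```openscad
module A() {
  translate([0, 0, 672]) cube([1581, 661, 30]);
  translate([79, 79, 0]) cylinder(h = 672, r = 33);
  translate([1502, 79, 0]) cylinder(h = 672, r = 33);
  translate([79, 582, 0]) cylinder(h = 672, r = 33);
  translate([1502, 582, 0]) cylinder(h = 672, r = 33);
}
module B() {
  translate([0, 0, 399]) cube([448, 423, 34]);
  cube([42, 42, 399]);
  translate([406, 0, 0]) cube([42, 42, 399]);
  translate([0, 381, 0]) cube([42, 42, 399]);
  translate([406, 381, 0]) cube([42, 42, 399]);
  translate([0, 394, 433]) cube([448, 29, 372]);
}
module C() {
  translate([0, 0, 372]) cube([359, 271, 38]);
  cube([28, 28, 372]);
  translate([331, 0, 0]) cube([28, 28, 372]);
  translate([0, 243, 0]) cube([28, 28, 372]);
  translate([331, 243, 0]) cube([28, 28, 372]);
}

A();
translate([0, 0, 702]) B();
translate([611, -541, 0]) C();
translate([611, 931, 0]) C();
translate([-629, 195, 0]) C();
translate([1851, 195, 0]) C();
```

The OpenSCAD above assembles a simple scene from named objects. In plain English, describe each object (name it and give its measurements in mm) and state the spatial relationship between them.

A is a rectangular dining table. The top is 1581×661×30 mm with its upper surface at z = 702 mm. It stands on four round legs of 66 mm diameter, each leg's bounding box inset 46 mm from the nearest pair of top edges, running from the floor to the underside of the top.

B is a chair. The seat is a 448×423×34 mm slab with its top at z = 433 mm, on four 42×42 mm corner legs (flush with the seat edges, standing on z = 0). A flat backrest 29 mm thick, 372 mm tall, spans the full seat width and rises from the seat top along its +y edge, rear face flush with the rear of the seat.

C is a four-legged stool. The seat is a 359×271×38 mm slab whose top surface is at z = 410 mm; four square legs, each 28×28 mm in cross-section, run from the floor (z = 0) to the underside of the seat, each flush with a corner of the seat.

The chair is on top of the table. Four stools sit around the table at the −y, +y, −x, +x sides.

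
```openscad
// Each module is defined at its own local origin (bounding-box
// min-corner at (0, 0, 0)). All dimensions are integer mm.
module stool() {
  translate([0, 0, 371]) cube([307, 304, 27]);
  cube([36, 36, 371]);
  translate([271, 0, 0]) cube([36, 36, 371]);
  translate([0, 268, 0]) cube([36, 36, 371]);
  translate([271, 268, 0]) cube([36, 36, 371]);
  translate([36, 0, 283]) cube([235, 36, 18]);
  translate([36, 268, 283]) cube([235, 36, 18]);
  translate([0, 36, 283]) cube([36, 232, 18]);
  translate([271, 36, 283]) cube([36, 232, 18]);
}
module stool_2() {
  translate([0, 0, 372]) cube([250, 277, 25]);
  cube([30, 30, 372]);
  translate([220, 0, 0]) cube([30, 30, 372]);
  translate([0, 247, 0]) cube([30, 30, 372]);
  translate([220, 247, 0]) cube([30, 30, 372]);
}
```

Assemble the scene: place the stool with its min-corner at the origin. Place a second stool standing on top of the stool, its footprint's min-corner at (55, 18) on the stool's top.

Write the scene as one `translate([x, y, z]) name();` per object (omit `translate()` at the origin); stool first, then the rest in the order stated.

stool();
translate([55, 18, 398]) stool_2();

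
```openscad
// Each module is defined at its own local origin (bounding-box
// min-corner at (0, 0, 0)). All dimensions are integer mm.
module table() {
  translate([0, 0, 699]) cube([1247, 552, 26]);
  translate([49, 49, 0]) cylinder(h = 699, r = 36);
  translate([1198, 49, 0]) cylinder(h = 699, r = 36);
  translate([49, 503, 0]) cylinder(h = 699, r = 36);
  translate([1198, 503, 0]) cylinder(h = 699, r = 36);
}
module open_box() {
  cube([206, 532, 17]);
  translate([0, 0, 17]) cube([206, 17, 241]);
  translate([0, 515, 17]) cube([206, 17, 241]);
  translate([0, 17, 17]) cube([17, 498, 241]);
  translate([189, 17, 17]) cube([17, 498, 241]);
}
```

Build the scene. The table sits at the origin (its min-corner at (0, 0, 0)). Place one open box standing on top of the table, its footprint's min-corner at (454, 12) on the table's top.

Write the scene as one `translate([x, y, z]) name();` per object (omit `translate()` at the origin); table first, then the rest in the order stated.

table();
translate([454, 12, 725]) open_box();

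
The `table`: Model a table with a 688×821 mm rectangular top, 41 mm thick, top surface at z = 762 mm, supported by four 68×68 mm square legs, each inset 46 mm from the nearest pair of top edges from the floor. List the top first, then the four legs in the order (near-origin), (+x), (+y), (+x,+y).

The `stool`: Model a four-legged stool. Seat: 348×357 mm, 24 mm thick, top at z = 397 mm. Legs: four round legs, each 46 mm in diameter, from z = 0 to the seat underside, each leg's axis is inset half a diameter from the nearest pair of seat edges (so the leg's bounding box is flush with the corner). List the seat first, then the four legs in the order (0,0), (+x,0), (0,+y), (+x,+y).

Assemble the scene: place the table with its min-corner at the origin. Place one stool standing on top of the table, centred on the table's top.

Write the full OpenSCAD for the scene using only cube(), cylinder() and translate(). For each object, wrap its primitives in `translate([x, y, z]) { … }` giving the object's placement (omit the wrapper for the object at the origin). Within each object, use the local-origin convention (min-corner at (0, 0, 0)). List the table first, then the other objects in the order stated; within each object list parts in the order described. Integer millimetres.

translate([0, 0, 721]) cube([688, 821, 41]);
translate([46, 46, 0]) cube([68, 68, 721]);
translate([574, 46, 0]) cube([68, 68, 721]);
translate([46, 707, 0]) cube([68, 68, 721]);
translate([574, 707, 0]) cube([68, 68, 721]);
translate([170, 232, 762]) {
  translate([0, 0, 373]) cube([348, 357, 24]);
  translate([23, 23, 0]) cylinder(h = 373, r = 23);
  translate([325, 23, 0]) cylinder(h = 373, r = 23);
  translate([23, 334, 0]) cylinder(h = 373, r = 23);
  translate([325, 334, 0]) cylinder(h = 373, r = 23);
}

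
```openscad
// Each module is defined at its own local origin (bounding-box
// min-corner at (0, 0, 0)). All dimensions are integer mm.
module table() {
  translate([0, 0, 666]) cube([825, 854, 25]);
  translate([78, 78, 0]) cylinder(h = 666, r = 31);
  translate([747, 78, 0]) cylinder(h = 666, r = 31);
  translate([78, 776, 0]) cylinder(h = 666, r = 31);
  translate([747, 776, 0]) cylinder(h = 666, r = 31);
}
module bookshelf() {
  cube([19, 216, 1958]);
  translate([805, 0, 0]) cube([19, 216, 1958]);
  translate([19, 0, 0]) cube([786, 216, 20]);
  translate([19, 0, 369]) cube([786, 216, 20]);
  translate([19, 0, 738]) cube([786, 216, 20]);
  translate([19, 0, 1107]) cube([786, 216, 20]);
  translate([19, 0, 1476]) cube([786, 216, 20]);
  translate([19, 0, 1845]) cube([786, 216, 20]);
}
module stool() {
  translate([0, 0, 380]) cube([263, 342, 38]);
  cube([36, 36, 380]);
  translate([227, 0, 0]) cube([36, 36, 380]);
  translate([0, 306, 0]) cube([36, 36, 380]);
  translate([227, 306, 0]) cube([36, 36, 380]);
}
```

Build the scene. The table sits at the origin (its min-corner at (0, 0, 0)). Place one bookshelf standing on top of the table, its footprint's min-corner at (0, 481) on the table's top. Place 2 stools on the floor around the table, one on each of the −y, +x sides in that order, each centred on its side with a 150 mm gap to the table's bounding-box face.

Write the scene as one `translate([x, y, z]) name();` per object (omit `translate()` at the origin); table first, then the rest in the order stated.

table();
translate([0, 481, 691]) bookshelf();
translate([281, -492, 0]) stool();
translate([975, 256, 0]) stool();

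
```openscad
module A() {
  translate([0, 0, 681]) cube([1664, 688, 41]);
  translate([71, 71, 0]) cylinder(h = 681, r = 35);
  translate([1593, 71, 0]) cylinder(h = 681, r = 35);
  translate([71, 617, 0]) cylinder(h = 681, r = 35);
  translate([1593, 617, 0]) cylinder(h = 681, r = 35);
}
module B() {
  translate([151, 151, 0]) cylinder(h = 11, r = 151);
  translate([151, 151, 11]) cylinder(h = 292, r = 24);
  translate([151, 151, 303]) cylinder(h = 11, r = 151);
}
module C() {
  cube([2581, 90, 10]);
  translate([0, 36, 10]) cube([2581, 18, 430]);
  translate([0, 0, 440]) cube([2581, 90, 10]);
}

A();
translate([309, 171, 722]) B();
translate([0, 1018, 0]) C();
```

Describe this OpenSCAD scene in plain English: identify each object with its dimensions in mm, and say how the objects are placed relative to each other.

A is a table with a 1664×688 mm rectangular top, 41 mm thick, top surface at z = 722 mm, supported by four round legs of 70 mm diameter, each leg's bounding box inset 36 mm from the nearest pair of top edges, running from the floor.

B is a spool: two coaxial disc flanges of radius 151 mm and thickness 11 mm, joined by a core cylinder of radius 24 mm and height 292 mm. The lower flange rests on z = 0 and the three cylinders share a vertical axis.

C is an I-beam lying along x, 2581 mm long. Overall section height 450 mm. Two flanges 90 mm wide (y) and 10 mm thick, one on the floor and one at the top; a web 18 mm thick runs between them, centred on the flange width.

The spool is on top of the table. The I-beam is on the floor beside the table on its +y side.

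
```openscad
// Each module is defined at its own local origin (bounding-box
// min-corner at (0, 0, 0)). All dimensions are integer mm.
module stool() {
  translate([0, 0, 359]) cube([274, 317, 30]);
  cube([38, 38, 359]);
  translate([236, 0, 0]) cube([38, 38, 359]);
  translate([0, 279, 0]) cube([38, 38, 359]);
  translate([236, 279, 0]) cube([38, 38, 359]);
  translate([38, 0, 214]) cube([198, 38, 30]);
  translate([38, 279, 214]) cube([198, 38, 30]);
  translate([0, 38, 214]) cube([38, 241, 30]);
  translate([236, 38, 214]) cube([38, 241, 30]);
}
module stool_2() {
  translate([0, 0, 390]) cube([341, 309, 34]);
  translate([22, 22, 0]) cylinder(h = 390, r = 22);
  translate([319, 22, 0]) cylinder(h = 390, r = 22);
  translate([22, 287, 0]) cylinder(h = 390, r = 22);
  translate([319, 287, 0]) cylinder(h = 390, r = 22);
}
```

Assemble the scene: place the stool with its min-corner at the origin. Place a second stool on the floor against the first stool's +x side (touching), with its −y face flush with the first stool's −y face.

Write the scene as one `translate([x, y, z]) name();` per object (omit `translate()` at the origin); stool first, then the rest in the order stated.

stool();
translate([274, 0, 0]) stool_2();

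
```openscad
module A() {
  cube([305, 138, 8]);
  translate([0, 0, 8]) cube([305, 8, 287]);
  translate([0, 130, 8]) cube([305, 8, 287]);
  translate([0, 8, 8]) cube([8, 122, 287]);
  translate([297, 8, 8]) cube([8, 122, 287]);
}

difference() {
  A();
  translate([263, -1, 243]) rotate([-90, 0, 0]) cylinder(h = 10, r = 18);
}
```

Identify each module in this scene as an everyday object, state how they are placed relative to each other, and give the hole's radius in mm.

A is an open box. The open box has a circular hole through its front wall. The hole's radius is 18 mm.

The subtracted cylinder has r = 18 mm.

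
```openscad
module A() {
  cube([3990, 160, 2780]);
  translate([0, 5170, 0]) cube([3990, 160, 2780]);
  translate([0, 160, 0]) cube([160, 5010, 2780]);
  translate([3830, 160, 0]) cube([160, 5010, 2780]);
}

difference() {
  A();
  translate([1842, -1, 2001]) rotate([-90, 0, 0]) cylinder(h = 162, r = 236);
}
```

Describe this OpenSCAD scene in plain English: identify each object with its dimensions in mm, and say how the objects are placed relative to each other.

A is a box-shaped house frame (walls only): outside footprint 3990×5330 mm, wall height 2780 mm, wall thickness 160 mm. The two y-facing walls run the full x-width; the two x-facing walls fit between the inner faces of the y-facing walls.

The house frame has a circular hole of radius 236 mm through its front wall, centred at (x = 1842, z = 2001).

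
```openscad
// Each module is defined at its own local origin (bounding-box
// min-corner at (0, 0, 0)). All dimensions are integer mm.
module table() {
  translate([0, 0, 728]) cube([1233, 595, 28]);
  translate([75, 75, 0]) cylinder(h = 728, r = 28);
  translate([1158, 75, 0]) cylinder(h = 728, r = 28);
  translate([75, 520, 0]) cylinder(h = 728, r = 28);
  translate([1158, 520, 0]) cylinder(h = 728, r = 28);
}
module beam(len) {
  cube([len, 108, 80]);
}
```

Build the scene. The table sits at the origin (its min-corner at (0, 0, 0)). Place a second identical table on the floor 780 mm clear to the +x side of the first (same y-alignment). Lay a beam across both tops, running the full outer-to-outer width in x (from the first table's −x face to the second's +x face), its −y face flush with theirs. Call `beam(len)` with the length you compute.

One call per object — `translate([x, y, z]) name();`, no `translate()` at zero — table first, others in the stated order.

table();
translate([2013, 0, 0]) table();
translate([0, 0, 756]) beam(3246);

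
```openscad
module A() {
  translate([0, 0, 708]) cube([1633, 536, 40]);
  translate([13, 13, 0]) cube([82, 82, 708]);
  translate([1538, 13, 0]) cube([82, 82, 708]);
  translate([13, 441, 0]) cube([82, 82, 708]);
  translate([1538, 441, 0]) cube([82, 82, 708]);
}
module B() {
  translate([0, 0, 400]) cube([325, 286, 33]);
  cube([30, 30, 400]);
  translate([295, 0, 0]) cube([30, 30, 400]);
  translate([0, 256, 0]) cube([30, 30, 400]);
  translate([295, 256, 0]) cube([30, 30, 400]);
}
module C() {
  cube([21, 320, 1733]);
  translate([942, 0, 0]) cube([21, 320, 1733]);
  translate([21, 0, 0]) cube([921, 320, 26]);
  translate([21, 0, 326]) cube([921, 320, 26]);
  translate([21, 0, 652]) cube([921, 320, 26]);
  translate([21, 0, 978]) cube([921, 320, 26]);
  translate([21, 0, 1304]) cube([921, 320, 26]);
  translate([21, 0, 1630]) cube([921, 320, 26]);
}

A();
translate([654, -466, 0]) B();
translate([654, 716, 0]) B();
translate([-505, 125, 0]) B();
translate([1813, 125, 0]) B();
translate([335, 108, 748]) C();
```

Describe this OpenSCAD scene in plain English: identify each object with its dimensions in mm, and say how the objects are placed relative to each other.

A is a rectangular dining table. The top is 1633×536×40 mm with its upper surface at z = 748 mm. It stands on four 82×82 mm square legs, each inset 13 mm from the nearest pair of top edges, running from the floor to the underside of the top.

B is a four-legged stool. The seat is 325×286 mm, 33 mm thick, top at z = 433 mm. It stands on four square legs, each 30×30 mm in cross-section, from z = 0 to the seat underside, each flush with a corner of the seat.

C is a bookshelf 963 mm wide overall, 320 mm deep and 1733 mm tall. The two sides are 21 mm thick vertical panels. 6 horizontal shelves of 26 mm thickness span between the inner faces of the sides; the lowest shelf sits on the floor and shelves are stacked with a clear vertical gap of 300 mm between each pair.

Four stools sit around the table at the −y, +y, −x, +x sides. The bookshelf is on top of the table, centred.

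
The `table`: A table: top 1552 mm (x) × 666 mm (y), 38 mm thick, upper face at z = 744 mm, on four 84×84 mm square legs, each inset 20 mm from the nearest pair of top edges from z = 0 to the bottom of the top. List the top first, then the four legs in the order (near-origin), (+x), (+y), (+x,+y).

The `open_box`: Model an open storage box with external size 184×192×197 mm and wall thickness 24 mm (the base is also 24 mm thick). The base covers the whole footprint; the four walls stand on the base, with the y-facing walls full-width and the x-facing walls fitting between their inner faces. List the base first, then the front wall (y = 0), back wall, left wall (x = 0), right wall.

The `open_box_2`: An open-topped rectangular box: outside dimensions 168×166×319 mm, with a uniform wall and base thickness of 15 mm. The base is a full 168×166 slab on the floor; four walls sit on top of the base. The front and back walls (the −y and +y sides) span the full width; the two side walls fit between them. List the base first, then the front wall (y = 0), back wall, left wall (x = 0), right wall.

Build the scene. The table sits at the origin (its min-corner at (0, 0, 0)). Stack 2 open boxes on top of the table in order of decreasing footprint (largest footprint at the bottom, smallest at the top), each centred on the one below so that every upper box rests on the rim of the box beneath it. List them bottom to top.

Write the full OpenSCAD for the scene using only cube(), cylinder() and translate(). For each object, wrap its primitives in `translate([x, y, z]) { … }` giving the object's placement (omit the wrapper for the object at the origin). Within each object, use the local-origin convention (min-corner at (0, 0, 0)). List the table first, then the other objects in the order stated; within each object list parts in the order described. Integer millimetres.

translate([0, 0, 706]) cube([1552, 666, 38]);
translate([20, 20, 0]) cube([84, 84, 706]);
translate([1448, 20, 0]) cube([84, 84, 706]);
translate([20, 562, 0]) cube([84, 84, 706]);
translate([1448, 562, 0]) cube([84, 84, 706]);
translate([684, 237, 744]) {
  cube([184, 192, 24]);
  translate([0, 0, 24]) cube([184, 24, 173]);
  translate([0, 168, 24]) cube([184, 24, 173]);
  translate([0, 24, 24]) cube([24, 144, 173]);
  translate([160, 24, 24]) cube([24, 144, 173]);
}
translate([692, 250, 941]) {
  cube([168, 166, 15]);
  translate([0, 0, 15]) cube([168, 15, 304]);
  translate([0, 151, 15]) cube([168, 15, 304]);
  translate([0, 15, 15]) cube([15, 136, 304]);
  translate([153, 15, 15]) cube([15, 136, 304]);
}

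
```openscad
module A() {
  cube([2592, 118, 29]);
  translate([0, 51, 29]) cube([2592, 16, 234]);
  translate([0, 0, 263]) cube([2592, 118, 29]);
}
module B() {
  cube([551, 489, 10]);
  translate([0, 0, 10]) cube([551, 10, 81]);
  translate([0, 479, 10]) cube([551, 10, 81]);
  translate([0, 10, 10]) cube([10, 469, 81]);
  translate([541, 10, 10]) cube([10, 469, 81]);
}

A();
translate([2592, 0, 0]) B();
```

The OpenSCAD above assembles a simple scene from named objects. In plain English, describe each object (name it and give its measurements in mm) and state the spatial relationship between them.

A is an I-beam lying along x, 2592 mm long. Overall section height 292 mm. Two flanges 118 mm wide (y) and 29 mm thick, one on the floor and one at the top; a web 16 mm thick runs between them, centred on the flange width.

B is an open-topped rectangular box: outside dimensions 551×489×91 mm, with a uniform wall and base thickness of 10 mm. The base is a full 551×489 slab on the floor; four walls sit on top of the base. The front and back walls (the −y and +y sides) span the full width; the two side walls fit between them.

The open box is against the I-beam's +x side, with their −y faces flush.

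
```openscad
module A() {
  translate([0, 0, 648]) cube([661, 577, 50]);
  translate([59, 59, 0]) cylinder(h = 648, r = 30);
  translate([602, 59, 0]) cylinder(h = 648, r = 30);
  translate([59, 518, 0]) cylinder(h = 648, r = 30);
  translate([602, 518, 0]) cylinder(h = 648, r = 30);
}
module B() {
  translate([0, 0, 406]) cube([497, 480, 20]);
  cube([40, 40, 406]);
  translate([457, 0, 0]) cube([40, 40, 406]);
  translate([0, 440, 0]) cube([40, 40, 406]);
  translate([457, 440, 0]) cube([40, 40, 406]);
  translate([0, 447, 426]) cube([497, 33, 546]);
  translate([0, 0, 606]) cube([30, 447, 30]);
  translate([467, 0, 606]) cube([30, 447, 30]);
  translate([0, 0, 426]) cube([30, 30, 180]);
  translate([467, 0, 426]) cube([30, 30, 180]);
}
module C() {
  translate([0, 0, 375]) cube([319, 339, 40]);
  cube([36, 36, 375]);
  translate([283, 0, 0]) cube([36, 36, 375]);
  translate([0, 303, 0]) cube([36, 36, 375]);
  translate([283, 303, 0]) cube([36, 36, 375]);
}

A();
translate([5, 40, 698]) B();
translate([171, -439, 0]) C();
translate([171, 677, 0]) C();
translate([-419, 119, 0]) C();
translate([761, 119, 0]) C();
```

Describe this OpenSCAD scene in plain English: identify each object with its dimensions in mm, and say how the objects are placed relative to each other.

A is a table with a 661×577 mm rectangular top, 50 mm thick, top surface at z = 698 mm, supported by four round legs of 60 mm diameter, each leg's bounding box inset 29 mm from the nearest pair of top edges, running from the floor.

B is a chair: 497×480 mm seat, 20 mm thick, top at z = 426 mm, on four 40 mm square corner legs flush with the seat edges. A 33 mm thick backrest slab spans the full seat width, extending 546 mm above the seat top, its back face flush with the seat's +y edge. Two armrests of 30×30 mm section run along each side from the seat's front edge to the front of the backrest, top faces 210 mm above the seat top and outer faces flush with the seat's x-edges; a 30×30 mm post under the front of each armrest stands on the seat at the front corner.

C is a simple wooden stool: a rectangular seat 319 mm (x) by 339 mm (y), 40 mm thick, top face at z = 415 mm, on four square legs, each 36×36 mm in cross-section. The legs rest on z = 0, each flush with a corner of the seat.

The chair is on top of the table. Four stools sit around the table at the −y, +y, −x, +x sides.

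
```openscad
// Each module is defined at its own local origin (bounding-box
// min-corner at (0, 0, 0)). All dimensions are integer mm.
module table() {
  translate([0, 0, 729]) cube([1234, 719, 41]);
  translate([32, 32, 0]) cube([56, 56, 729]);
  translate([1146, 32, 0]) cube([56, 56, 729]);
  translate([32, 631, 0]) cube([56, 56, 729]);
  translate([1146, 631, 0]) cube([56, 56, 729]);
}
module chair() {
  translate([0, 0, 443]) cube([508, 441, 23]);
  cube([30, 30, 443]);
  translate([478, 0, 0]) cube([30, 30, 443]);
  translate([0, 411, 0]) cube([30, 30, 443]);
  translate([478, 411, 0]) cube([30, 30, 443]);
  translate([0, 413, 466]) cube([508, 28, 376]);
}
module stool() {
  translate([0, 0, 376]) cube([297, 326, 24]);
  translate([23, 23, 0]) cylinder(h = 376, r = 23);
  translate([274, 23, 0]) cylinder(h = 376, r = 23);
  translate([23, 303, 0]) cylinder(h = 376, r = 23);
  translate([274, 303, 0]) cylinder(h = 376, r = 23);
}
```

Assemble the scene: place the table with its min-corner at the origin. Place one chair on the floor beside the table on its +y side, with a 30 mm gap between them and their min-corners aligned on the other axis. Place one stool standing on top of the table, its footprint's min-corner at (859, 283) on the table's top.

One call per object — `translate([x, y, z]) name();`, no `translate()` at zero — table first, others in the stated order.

table();
translate([0, 749, 0]) chair();
translate([859, 283, 770]) stool();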